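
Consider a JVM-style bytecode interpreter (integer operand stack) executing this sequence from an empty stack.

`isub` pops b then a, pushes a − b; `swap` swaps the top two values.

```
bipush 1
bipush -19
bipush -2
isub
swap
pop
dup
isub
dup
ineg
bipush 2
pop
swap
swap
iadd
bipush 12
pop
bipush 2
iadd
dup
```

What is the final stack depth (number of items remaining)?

bipush 1    1
bipush -19  1 -19
bipush -2   1 -19 -2
isub        1 -17
swap        -17 1
pop         -17
dup         -17 -17
isub        0
dup         0 0
ineg        0 0
bipush 2    0 0 2
pop         0 0
swap        0 0
swap        0 0
iadd        0
bipush 12   0 12
pop         0
bipush 2    0 2
iadd        2
dup         2 2

2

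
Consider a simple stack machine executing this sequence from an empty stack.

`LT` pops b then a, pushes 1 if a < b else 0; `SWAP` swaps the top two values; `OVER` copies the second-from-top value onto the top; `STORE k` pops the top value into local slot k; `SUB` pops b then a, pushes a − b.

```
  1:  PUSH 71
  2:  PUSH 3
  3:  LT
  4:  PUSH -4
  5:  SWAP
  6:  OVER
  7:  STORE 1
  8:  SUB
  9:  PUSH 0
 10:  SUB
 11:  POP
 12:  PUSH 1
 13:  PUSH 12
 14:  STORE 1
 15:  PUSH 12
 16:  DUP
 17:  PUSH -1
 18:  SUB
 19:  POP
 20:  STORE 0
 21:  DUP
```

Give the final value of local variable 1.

PUSH 71 → 71
PUSH 3  → 71 3
LT      → 0
PUSH -4 → 0 -4
SWAP    → -4 0
OVER    → -4 0 -4
STORE 1 → -4 0
SUB     → -4
PUSH 0  → -4 0
SUB     → -4
POP     → (empty)
PUSH 1  → 1
PUSH 12 → 1 12
STORE 1 → 1
PUSH 12 → 1 12
DUP     → 1 12 12
PUSH -1 → 1 12 12 -1
SUB     → 1 12 13
POP     → 1 12
STORE 0 → 1
DUP     → 1 1

12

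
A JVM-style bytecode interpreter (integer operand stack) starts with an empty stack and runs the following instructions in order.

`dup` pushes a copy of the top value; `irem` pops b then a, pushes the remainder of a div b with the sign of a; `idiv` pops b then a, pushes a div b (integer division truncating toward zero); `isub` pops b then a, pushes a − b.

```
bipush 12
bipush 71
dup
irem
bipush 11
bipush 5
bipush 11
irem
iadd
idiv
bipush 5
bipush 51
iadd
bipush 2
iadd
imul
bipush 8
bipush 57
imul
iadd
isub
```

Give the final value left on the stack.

bipush 12  [12]
bipush 71  [12, 71]
dup        [12, 71, 71]
irem       [12, 0]
bipush 11  [12, 0, 11]
bipush 5   [12, 0, 11, 5]
bipush 11  [12, 0, 11, 5, 11]
irem       [12, 0, 11, 5]
iadd       [12, 0, 16]
idiv       [12, 0]
bipush 5   [12, 0, 5]
bipush 51  [12, 0, 5, 51]
iadd       [12, 0, 56]
bipush 2   [12, 0, 56, 2]
iadd       [12, 0, 58]
imul       [12, 0]
bipush 8   [12, 0, 8]
bipush 57  [12, 0, 8, 57]
imul       [12, 0, 456]
iadd       [12, 456]
isub       [-444]

-444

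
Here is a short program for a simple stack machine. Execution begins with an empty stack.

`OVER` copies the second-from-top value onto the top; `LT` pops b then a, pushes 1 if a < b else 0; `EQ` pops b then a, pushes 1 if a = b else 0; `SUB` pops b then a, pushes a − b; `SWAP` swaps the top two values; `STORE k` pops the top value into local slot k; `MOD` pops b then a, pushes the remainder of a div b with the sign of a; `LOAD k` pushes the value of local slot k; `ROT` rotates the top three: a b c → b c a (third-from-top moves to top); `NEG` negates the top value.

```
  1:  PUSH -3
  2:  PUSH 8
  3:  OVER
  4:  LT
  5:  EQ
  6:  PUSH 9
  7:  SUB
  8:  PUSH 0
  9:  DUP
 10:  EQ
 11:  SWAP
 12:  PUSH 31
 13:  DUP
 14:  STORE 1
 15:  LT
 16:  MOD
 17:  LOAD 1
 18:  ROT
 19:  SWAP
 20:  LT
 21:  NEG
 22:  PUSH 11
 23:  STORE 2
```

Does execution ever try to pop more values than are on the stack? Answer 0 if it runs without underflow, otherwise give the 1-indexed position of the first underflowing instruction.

PUSH -3  [-3]
PUSH 8   [-3, 8]
OVER     [-3, 8, -3]
LT       [-3, 0]
EQ       [0]
PUSH 9   [0, 9]
SUB      [-9]
PUSH 0   [-9, 0]
DUP      [-9, 0, 0]
EQ       [-9, 1]
SWAP     [1, -9]
PUSH 31  [1, -9, 31]
DUP      [1, -9, 31, 31]
STORE 1  [1, -9, 31]
LT       [1, 1]
MOD      [0]
LOAD 1   [0, 31]
ROT  — needs 3 operands, stack has 2 → underflow

18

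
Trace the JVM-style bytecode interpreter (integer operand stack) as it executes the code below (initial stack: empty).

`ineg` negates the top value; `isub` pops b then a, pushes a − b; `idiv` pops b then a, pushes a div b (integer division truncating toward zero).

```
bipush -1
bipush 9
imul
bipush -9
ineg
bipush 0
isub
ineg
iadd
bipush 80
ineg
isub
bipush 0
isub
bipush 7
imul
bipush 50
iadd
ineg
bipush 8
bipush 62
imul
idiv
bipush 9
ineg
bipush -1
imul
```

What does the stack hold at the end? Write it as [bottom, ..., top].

[0, 9]

bipush -1  [-1]
bipush 9   [-1, 9]
imul       [-9]
bipush -9  [-9, -9]
ineg       [-9, 9]
bipush 0   [-9, 9, 0]
isub       [-9, 9]
ineg       [-9, -9]
iadd       [-18]
bipush 80  [-18, 80]
ineg       [-18, -80]
isub       [62]
bipush 0   [62, 0]
isub       [62]
bipush 7   [62, 7]
imul       [434]
bipush 50  [434, 50]
iadd       [484]
ineg       [-484]
bipush 8   [-484, 8]
bipush 62  [-484, 8, 62]
imul       [-484, 496]
idiv       [0]
bipush 9   [0, 9]
ineg       [0, -9]
bipush -1  [0, -9, -1]
imul       [0, 9]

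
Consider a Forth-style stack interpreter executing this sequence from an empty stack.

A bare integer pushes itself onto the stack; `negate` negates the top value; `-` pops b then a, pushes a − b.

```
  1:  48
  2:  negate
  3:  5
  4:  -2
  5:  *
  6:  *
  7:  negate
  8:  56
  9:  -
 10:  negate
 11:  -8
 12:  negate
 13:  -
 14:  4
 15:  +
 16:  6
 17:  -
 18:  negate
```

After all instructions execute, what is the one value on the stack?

48     : 48
negate : -48
5      : -48 5
-2     : -48 5 -2
*      : -48 -10
*      : 480
negate : -480
56     : -480 56
-      : -536
negate : 536
-8     : 536 -8
negate : 536 8
-      : 528
4      : 528 4
+      : 532
6      : 532 6
-      : 526
negate : -526

-526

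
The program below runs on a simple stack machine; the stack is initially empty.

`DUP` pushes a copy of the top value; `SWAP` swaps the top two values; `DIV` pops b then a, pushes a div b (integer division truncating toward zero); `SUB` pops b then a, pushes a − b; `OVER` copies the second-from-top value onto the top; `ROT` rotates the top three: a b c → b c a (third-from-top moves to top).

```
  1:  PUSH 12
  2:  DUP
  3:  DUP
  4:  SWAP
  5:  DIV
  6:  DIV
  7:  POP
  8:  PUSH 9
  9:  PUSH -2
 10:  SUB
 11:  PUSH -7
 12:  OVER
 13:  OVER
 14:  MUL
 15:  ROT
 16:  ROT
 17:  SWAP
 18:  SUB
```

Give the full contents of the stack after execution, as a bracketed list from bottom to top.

[-77, -18]

PUSH 12 : 12
DUP     : 12 12
DUP     : 12 12 12
SWAP    : 12 12 12
DIV     : 12 1
DIV     : 12
POP     : (empty)
PUSH 9  : 9
PUSH -2 : 9 -2
SUB     : 11
PUSH -7 : 11 -7
OVER    : 11 -7 11
OVER    : 11 -7 11 -7
MUL     : 11 -7 -77
ROT     : -7 -77 11
ROT     : -77 11 -7
SWAP    : -77 -7 11
SUB     : -77 -18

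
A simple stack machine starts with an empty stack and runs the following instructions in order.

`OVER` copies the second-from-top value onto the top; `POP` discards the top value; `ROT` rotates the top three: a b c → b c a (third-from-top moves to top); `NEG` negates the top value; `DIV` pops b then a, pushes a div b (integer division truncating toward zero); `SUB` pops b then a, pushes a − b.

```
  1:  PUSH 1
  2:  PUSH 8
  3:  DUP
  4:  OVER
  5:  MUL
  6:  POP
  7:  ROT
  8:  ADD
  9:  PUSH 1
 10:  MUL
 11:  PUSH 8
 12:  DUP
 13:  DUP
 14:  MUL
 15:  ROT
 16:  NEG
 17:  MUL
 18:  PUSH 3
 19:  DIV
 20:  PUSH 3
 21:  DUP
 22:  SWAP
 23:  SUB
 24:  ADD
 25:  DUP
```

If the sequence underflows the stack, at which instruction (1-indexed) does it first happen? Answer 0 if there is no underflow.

PUSH 1 : 1
PUSH 8 : 1 8
DUP    : 1 8 8
OVER   : 1 8 8 8
MUL    : 1 8 64
POP    : 1 8
ROT  — needs 3 operands, stack has 2 → underflow

7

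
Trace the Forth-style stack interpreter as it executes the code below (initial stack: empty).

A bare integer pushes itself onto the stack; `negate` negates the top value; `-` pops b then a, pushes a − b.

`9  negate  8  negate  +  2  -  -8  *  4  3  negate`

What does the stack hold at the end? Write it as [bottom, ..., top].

9      → 9
negate → -9
8      → -9 8
negate → -9 -8
+      → -17
2      → -17 2
-      → -19
-8     → -19 -8
*      → 152
4      → 152 4
3      → 152 4 3
negate → 152 4 -3

[152, 4, -3]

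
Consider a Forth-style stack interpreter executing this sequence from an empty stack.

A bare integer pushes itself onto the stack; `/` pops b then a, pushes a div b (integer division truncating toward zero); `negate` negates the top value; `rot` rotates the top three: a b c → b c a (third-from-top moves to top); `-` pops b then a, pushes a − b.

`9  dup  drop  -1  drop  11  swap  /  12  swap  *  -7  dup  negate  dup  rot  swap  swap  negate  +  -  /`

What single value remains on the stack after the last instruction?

-1

9       [9]
dup     [9, 9]
drop    [9]
-1      [9, -1]
drop    [9]
11      [9, 11]
swap    [11, 9]
/       [1]
12      [1, 12]
swap    [12, 1]
*       [12]
-7      [12, -7]
dup     [12, -7, -7]
negate  [12, -7, 7]
dup     [12, -7, 7, 7]
rot     [12, 7, 7, -7]
swap    [12, 7, -7, 7]
swap    [12, 7, 7, -7]
negate  [12, 7, 7, 7]
+       [12, 7, 14]
-       [12, -7]
/       [-1]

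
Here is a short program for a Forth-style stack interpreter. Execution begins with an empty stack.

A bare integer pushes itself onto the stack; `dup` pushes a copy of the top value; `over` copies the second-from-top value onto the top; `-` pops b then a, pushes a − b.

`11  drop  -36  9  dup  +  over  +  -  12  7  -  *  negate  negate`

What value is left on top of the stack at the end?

11     → 11
drop   → (empty)
-36    → -36
9      → -36 9
dup    → -36 9 9
+      → -36 18
over   → -36 18 -36
+      → -36 -18
-      → -18
12     → -18 12
7      → -18 12 7
-      → -18 5
*      → -90
negate → 90
negate → -90

-90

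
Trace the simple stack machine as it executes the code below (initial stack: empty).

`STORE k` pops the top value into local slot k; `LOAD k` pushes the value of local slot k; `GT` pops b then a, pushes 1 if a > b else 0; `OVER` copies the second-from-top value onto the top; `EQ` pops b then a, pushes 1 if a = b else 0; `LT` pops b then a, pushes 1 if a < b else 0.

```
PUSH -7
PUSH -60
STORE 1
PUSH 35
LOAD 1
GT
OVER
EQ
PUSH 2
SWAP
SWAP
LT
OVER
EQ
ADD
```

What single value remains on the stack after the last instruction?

PUSH -7  : -7
PUSH -60 : -7 -60
STORE 1  : -7
PUSH 35  : -7 35
LOAD 1   : -7 35 -60
GT       : -7 1
OVER     : -7 1 -7
EQ       : -7 0
PUSH 2   : -7 0 2
SWAP     : -7 2 0
SWAP     : -7 0 2
LT       : -7 1
OVER     : -7 1 -7
EQ       : -7 0
ADD      : -7

-7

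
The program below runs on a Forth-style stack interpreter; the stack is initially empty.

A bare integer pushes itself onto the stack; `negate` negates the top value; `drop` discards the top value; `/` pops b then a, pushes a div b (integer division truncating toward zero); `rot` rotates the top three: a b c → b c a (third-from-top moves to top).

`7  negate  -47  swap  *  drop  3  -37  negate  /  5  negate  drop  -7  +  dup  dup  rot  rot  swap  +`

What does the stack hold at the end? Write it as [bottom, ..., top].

7      -> 7
negate -> -7
-47    -> -7 -47
swap   -> -47 -7
*      -> 329
drop   -> (empty)
3      -> 3
-37    -> 3 -37
negate -> 3 37
/      -> 0
5      -> 0 5
negate -> 0 -5
drop   -> 0
-7     -> 0 -7
+      -> -7
dup    -> -7 -7
dup    -> -7 -7 -7
rot    -> -7 -7 -7
rot    -> -7 -7 -7
swap   -> -7 -7 -7
+      -> -7 -14

[-7, -14]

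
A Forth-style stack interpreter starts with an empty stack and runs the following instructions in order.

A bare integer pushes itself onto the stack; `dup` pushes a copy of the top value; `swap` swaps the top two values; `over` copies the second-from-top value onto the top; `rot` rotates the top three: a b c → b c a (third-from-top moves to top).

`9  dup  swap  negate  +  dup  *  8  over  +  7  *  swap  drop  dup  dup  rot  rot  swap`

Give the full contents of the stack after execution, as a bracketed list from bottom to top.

[56, 56, 56]

9      -> [9]
dup    -> [9, 9]
swap   -> [9, 9]
negate -> [9, -9]
+      -> [0]
dup    -> [0, 0]
*      -> [0]
8      -> [0, 8]
over   -> [0, 8, 0]
+      -> [0, 8]
7      -> [0, 8, 7]
*      -> [0, 56]
swap   -> [56, 0]
drop   -> [56]
dup    -> [56, 56]
dup    -> [56, 56, 56]
rot    -> [56, 56, 56]
rot    -> [56, 56, 56]
swap   -> [56, 56, 56]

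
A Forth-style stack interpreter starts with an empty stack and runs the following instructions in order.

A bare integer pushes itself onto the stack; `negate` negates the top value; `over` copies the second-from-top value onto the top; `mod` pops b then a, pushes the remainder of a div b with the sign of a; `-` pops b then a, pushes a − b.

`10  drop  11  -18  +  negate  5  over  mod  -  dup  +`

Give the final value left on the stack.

4

10     : 10
drop   : (empty)
11     : 11
-18    : 11 -18
+      : -7
negate : 7
5      : 7 5
over   : 7 5 7
mod    : 7 5
-      : 2
dup    : 2 2
+      : 4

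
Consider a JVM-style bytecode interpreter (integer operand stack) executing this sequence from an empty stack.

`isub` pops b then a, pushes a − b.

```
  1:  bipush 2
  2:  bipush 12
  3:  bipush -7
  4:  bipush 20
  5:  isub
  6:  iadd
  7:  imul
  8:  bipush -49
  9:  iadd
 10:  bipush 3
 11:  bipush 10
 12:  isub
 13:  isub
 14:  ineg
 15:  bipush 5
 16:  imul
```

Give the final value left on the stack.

bipush 2   : [2]
bipush 12  : [2, 12]
bipush -7  : [2, 12, -7]
bipush 20  : [2, 12, -7, 20]
isub       : [2, 12, -27]
iadd       : [2, -15]
imul       : [-30]
bipush -49 : [-30, -49]
iadd       : [-79]
bipush 3   : [-79, 3]
bipush 10  : [-79, 3, 10]
isub       : [-79, -7]
isub       : [-72]
ineg       : [72]
bipush 5   : [72, 5]
imul       : [360]

360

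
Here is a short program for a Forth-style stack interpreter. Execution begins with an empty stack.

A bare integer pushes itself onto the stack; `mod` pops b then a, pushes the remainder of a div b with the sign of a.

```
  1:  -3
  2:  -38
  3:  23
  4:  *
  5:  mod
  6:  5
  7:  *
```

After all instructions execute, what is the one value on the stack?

-3  : -3
-38 : -3 -38
23  : -3 -38 23
*   : -3 -874
mod : -3
5   : -3 5
*   : -15

-15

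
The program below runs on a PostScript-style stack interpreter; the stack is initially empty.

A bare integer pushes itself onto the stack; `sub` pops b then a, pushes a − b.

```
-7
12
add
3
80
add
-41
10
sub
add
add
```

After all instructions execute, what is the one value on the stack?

-7   [-7]
12   [-7, 12]
add  [5]
3    [5, 3]
80   [5, 3, 80]
add  [5, 83]
-41  [5, 83, -41]
10   [5, 83, -41, 10]
sub  [5, 83, -51]
add  [5, 32]
add  [37]

37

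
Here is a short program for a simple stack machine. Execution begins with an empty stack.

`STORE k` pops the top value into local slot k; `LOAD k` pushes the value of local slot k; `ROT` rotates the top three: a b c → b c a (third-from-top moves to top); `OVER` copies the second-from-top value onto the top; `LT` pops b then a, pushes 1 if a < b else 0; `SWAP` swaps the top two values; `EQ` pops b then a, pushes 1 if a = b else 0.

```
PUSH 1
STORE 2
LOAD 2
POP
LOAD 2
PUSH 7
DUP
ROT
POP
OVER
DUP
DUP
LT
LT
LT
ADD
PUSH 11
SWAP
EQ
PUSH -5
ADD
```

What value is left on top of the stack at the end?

-5

PUSH 1  -> 1
STORE 2 -> (empty)
LOAD 2  -> 1
POP     -> (empty)
LOAD 2  -> 1
PUSH 7  -> 1 7
DUP     -> 1 7 7
ROT     -> 7 7 1
POP     -> 7 7
OVER    -> 7 7 7
DUP     -> 7 7 7 7
DUP     -> 7 7 7 7 7
LT      -> 7 7 7 0
LT      -> 7 7 0
LT      -> 7 0
ADD     -> 7
PUSH 11 -> 7 11
SWAP    -> 11 7
EQ      -> 0
PUSH -5 -> 0 -5
ADD     -> -5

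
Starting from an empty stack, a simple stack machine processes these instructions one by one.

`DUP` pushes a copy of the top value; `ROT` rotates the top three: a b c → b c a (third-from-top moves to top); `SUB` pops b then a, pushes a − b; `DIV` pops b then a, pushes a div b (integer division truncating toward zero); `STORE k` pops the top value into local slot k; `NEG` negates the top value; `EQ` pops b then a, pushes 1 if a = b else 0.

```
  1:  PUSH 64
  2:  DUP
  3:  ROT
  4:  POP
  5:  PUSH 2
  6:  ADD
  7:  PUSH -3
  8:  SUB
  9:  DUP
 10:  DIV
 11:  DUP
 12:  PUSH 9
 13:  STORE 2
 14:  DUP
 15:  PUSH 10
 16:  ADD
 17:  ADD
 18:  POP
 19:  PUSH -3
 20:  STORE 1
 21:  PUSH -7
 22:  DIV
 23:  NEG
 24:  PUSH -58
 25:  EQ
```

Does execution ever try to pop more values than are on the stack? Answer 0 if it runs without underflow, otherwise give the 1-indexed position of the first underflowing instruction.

3

PUSH 64 : [64]
DUP     : [64, 64]
ROT  — needs 3 operands, stack has 2 → underflow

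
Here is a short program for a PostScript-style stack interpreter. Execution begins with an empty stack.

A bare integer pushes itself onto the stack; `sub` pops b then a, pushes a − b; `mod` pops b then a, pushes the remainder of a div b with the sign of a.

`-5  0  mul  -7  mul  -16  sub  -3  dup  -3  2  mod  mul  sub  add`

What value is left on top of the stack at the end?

-5  -> -5
0   -> -5 0
mul -> 0
-7  -> 0 -7
mul -> 0
-16 -> 0 -16
sub -> 16
-3  -> 16 -3
dup -> 16 -3 -3
-3  -> 16 -3 -3 -3
2   -> 16 -3 -3 -3 2
mod -> 16 -3 -3 -1
mul -> 16 -3 3
sub -> 16 -6
add -> 10

10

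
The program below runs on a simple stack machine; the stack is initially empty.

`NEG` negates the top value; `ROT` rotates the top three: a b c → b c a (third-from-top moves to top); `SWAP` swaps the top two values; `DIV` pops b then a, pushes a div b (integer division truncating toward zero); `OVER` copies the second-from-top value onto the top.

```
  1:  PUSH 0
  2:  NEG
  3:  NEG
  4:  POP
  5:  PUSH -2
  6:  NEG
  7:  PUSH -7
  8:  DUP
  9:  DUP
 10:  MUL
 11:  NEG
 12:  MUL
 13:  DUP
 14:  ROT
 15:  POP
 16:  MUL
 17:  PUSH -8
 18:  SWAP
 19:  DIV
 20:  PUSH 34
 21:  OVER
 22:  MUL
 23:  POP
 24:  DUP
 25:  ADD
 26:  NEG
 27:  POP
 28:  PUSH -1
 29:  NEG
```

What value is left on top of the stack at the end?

1

PUSH 0   [0]
NEG      [0]
NEG      [0]
POP      []
PUSH -2  [-2]
NEG      [2]
PUSH -7  [2, -7]
DUP      [2, -7, -7]
DUP      [2, -7, -7, -7]
MUL      [2, -7, 49]
NEG      [2, -7, -49]
MUL      [2, 343]
DUP      [2, 343, 343]
ROT      [343, 343, 2]
POP      [343, 343]
MUL      [117649]
PUSH -8  [117649, -8]
SWAP     [-8, 117649]
DIV      [0]
PUSH 34  [0, 34]
OVER     [0, 34, 0]
MUL      [0, 0]
POP      [0]
DUP      [0, 0]
ADD      [0]
NEG      [0]
POP      []
PUSH -1  [-1]
NEG      [1]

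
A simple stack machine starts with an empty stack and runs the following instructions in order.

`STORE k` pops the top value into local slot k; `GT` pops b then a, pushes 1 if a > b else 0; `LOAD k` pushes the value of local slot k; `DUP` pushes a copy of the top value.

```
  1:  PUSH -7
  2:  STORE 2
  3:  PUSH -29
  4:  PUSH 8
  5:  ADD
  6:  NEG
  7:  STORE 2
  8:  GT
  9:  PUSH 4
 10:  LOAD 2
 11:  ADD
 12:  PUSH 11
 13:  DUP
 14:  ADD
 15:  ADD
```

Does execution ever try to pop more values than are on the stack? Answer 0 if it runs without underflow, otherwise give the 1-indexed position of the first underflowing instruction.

8

PUSH -7  → [-7]
STORE 2  → []
PUSH -29 → [-29]
PUSH 8   → [-29, 8]
ADD      → [-21]
NEG      → [21]
STORE 2  → []
GT  — needs 2 operands, stack has 0 → underflow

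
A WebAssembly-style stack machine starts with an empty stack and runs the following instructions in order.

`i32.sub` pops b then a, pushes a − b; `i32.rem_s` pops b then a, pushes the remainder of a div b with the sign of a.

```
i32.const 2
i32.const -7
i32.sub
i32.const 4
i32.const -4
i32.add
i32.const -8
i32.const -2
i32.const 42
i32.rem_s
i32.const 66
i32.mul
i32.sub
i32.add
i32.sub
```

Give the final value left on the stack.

i32.const 2  : [2]
i32.const -7 : [2, -7]
i32.sub      : [9]
i32.const 4  : [9, 4]
i32.const -4 : [9, 4, -4]
i32.add      : [9, 0]
i32.const -8 : [9, 0, -8]
i32.const -2 : [9, 0, -8, -2]
i32.const 42 : [9, 0, -8, -2, 42]
i32.rem_s    : [9, 0, -8, -2]
i32.const 66 : [9, 0, -8, -2, 66]
i32.mul      : [9, 0, -8, -132]
i32.sub      : [9, 0, 124]
i32.add      : [9, 124]
i32.sub      : [-115]

-115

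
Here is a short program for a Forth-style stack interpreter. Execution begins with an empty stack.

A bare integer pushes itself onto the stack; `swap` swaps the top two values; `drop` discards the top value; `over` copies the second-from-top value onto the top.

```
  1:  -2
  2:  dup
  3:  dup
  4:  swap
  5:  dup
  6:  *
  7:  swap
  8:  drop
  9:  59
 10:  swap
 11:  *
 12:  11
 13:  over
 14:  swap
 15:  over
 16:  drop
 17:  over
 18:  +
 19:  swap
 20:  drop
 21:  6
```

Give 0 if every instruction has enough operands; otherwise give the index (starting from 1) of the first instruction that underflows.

0

-2   -> [-2]
dup  -> [-2, -2]
dup  -> [-2, -2, -2]
swap -> [-2, -2, -2]
dup  -> [-2, -2, -2, -2]
*    -> [-2, -2, 4]
swap -> [-2, 4, -2]
drop -> [-2, 4]
59   -> [-2, 4, 59]
swap -> [-2, 59, 4]
*    -> [-2, 236]
11   -> [-2, 236, 11]
over -> [-2, 236, 11, 236]
swap -> [-2, 236, 236, 11]
over -> [-2, 236, 236, 11, 236]
drop -> [-2, 236, 236, 11]
over -> [-2, 236, 236, 11, 236]
+    -> [-2, 236, 236, 247]
swap -> [-2, 236, 247, 236]
drop -> [-2, 236, 247]
6    -> [-2, 236, 247, 6]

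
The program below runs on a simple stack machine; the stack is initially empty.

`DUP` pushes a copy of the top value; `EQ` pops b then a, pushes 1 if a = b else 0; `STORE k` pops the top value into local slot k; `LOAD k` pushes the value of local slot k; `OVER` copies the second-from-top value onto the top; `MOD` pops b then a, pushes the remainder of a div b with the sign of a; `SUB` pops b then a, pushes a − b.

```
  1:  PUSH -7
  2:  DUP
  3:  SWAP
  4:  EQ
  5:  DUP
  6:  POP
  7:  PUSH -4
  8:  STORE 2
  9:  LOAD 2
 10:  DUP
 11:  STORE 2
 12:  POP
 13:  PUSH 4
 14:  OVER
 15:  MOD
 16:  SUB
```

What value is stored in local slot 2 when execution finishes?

PUSH -7  -7
DUP      -7 -7
SWAP     -7 -7
EQ       1
DUP      1 1
POP      1
PUSH -4  1 -4
STORE 2  1
LOAD 2   1 -4
DUP      1 -4 -4
STORE 2  1 -4
POP      1
PUSH 4   1 4
OVER     1 4 1
MOD      1 0
SUB      1

-4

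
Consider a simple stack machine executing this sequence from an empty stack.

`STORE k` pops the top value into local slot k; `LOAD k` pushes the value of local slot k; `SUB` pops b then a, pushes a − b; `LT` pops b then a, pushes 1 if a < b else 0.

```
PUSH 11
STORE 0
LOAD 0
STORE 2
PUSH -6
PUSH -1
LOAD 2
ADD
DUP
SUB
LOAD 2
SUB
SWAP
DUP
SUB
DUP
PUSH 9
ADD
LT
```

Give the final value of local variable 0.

PUSH 11  [11]
STORE 0  []
LOAD 0   [11]
STORE 2  []
PUSH -6  [-6]
PUSH -1  [-6, -1]
LOAD 2   [-6, -1, 11]
ADD      [-6, 10]
DUP      [-6, 10, 10]
SUB      [-6, 0]
LOAD 2   [-6, 0, 11]
SUB      [-6, -11]
SWAP     [-11, -6]
DUP      [-11, -6, -6]
SUB      [-11, 0]
DUP      [-11, 0, 0]
PUSH 9   [-11, 0, 0, 9]
ADD      [-11, 0, 9]
LT       [-11, 1]

11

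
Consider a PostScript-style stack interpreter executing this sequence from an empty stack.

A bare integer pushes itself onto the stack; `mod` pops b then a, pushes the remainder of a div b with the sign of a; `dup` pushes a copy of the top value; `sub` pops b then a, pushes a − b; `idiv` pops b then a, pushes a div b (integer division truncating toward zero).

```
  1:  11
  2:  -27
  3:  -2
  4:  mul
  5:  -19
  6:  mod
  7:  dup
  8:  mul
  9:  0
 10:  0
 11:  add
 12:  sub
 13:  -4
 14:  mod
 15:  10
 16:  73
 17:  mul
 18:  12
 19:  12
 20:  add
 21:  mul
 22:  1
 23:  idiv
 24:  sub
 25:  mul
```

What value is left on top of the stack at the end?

11   -> 11
-27  -> 11 -27
-2   -> 11 -27 -2
mul  -> 11 54
-19  -> 11 54 -19
mod  -> 11 16
dup  -> 11 16 16
mul  -> 11 256
0    -> 11 256 0
0    -> 11 256 0 0
add  -> 11 256 0
sub  -> 11 256
-4   -> 11 256 -4
mod  -> 11 0
10   -> 11 0 10
73   -> 11 0 10 73
mul  -> 11 0 730
12   -> 11 0 730 12
12   -> 11 0 730 12 12
add  -> 11 0 730 24
mul  -> 11 0 17520
1    -> 11 0 17520 1
idiv -> 11 0 17520
sub  -> 11 -17520
mul  -> -192720

-192720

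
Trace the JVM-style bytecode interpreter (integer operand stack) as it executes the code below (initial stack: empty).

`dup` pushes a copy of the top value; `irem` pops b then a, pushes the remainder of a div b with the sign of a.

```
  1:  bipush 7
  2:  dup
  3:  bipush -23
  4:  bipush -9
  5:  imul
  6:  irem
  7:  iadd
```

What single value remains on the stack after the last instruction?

14

bipush 7   → [7]
dup        → [7, 7]
bipush -23 → [7, 7, -23]
bipush -9  → [7, 7, -23, -9]
imul       → [7, 7, 207]
irem       → [7, 7]
iadd       → [14]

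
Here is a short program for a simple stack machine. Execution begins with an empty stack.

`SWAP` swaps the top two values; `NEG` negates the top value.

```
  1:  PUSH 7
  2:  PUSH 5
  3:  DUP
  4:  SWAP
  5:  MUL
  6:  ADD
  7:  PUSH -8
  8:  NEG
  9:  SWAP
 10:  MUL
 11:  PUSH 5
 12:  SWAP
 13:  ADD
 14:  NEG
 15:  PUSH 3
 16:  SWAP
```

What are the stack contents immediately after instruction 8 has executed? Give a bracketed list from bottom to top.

PUSH 7  : 7
PUSH 5  : 7 5
DUP     : 7 5 5
SWAP    : 7 5 5
MUL     : 7 25
ADD     : 32
PUSH -8 : 32 -8
NEG     : 32 8

[32, 8]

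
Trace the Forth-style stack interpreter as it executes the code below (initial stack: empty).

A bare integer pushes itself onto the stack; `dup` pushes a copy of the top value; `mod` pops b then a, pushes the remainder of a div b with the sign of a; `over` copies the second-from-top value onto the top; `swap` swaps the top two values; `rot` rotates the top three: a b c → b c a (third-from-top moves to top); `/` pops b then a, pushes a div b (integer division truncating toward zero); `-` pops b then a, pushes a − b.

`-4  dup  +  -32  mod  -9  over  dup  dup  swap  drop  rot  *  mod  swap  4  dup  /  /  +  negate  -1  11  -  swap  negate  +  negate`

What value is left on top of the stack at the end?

28

-4     -> [-4]
dup    -> [-4, -4]
+      -> [-8]
-32    -> [-8, -32]
mod    -> [-8]
-9     -> [-8, -9]
over   -> [-8, -9, -8]
dup    -> [-8, -9, -8, -8]
dup    -> [-8, -9, -8, -8, -8]
swap   -> [-8, -9, -8, -8, -8]
drop   -> [-8, -9, -8, -8]
rot    -> [-8, -8, -8, -9]
*      -> [-8, -8, 72]
mod    -> [-8, -8]
swap   -> [-8, -8]
4      -> [-8, -8, 4]
dup    -> [-8, -8, 4, 4]
/      -> [-8, -8, 1]
/      -> [-8, -8]
+      -> [-16]
negate -> [16]
-1     -> [16, -1]
11     -> [16, -1, 11]
-      -> [16, -12]
swap   -> [-12, 16]
negate -> [-12, -16]
+      -> [-28]
negate -> [28]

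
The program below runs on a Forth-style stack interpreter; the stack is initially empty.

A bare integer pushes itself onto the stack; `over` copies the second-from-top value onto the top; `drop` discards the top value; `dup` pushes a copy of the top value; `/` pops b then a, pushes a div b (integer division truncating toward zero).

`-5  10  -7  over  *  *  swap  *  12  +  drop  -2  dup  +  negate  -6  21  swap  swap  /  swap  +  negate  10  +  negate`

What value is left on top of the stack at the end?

-5     : [-5]
10     : [-5, 10]
-7     : [-5, 10, -7]
over   : [-5, 10, -7, 10]
*      : [-5, 10, -70]
*      : [-5, -700]
swap   : [-700, -5]
*      : [3500]
12     : [3500, 12]
+      : [3512]
drop   : []
-2     : [-2]
dup    : [-2, -2]
+      : [-4]
negate : [4]
-6     : [4, -6]
21     : [4, -6, 21]
swap   : [4, 21, -6]
swap   : [4, -6, 21]
/      : [4, 0]
swap   : [0, 4]
+      : [4]
negate : [-4]
10     : [-4, 10]
+      : [6]
negate : [-6]

-6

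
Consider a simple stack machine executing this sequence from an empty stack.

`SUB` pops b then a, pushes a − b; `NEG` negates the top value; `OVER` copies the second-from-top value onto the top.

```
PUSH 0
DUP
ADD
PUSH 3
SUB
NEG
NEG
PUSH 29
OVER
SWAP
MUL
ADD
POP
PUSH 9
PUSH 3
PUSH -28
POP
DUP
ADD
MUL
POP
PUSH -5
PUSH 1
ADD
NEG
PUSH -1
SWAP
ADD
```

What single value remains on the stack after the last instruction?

3

PUSH 0    0
DUP       0 0
ADD       0
PUSH 3    0 3
SUB       -3
NEG       3
NEG       -3
PUSH 29   -3 29
OVER      -3 29 -3
SWAP      -3 -3 29
MUL       -3 -87
ADD       -90
POP       (empty)
PUSH 9    9
PUSH 3    9 3
PUSH -28  9 3 -28
POP       9 3
DUP       9 3 3
ADD       9 6
MUL       54
POP       (empty)
PUSH -5   -5
PUSH 1    -5 1
ADD       -4
NEG       4
PUSH -1   4 -1
SWAP      -1 4
ADD       3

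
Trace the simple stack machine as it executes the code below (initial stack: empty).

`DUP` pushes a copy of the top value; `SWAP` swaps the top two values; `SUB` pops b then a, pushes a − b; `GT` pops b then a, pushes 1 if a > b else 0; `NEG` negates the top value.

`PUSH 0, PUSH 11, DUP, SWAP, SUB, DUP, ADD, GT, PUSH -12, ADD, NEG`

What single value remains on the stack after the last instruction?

12

PUSH 0   → [0]
PUSH 11  → [0, 11]
DUP      → [0, 11, 11]
SWAP     → [0, 11, 11]
SUB      → [0, 0]
DUP      → [0, 0, 0]
ADD      → [0, 0]
GT       → [0]
PUSH -12 → [0, -12]
ADD      → [-12]
NEG      → [12]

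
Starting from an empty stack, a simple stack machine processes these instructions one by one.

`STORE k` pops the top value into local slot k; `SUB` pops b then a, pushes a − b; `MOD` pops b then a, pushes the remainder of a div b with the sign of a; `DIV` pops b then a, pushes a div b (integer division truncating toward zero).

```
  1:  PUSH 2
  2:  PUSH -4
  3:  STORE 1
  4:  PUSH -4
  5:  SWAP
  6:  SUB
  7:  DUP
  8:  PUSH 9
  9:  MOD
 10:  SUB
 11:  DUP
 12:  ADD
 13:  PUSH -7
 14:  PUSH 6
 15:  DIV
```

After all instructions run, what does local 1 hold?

PUSH 2  → [2]
PUSH -4 → [2, -4]
STORE 1 → [2]
PUSH -4 → [2, -4]
SWAP    → [-4, 2]
SUB     → [-6]
DUP     → [-6, -6]
PUSH 9  → [-6, -6, 9]
MOD     → [-6, -6]
SUB     → [0]
DUP     → [0, 0]
ADD     → [0]
PUSH -7 → [0, -7]
PUSH 6  → [0, -7, 6]
DIV     → [0, -1]

-4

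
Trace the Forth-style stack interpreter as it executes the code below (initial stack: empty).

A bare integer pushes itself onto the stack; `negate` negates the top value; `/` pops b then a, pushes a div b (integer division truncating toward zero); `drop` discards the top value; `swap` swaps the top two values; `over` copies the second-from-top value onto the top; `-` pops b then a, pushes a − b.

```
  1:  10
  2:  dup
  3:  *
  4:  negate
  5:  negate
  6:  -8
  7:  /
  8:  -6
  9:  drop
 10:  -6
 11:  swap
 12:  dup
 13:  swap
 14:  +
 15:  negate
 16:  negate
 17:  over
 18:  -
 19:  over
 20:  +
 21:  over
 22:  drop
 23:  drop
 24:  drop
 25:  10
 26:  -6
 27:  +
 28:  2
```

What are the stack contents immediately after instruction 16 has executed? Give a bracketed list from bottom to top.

10     : [10]
dup    : [10, 10]
*      : [100]
negate : [-100]
negate : [100]
-8     : [100, -8]
/      : [-12]
-6     : [-12, -6]
drop   : [-12]
-6     : [-12, -6]
swap   : [-6, -12]
dup    : [-6, -12, -12]
swap   : [-6, -12, -12]
+      : [-6, -24]
negate : [-6, 24]
negate : [-6, -24]

[-6, -24]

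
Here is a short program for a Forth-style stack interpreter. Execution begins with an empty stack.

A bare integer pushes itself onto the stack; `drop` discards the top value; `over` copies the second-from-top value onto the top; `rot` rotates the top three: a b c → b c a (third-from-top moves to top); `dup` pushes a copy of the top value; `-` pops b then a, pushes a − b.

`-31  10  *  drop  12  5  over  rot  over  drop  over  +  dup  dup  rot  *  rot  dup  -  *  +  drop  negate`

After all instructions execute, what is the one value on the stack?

-31    → -31
10     → -31 10
*      → -310
drop   → (empty)
12     → 12
5      → 12 5
over   → 12 5 12
rot    → 5 12 12
over   → 5 12 12 12
drop   → 5 12 12
over   → 5 12 12 12
+      → 5 12 24
dup    → 5 12 24 24
dup    → 5 12 24 24 24
rot    → 5 12 24 24 24
*      → 5 12 24 576
rot    → 5 24 576 12
dup    → 5 24 576 12 12
-      → 5 24 576 0
*      → 5 24 0
+      → 5 24
drop   → 5
negate → -5

-5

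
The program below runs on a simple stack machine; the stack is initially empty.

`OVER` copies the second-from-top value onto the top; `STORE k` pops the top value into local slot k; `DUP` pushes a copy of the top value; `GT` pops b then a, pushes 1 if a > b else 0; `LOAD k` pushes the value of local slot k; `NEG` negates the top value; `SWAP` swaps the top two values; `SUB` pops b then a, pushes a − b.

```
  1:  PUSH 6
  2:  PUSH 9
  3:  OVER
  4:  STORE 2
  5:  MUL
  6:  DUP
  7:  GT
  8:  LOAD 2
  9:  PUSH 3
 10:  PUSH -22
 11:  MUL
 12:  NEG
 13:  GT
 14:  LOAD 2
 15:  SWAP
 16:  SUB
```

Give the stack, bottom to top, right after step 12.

[0, 6, 66]

PUSH 6   → 6
PUSH 9   → 6 9
OVER     → 6 9 6
STORE 2  → 6 9
MUL      → 54
DUP      → 54 54
GT       → 0
LOAD 2   → 0 6
PUSH 3   → 0 6 3
PUSH -22 → 0 6 3 -22
MUL      → 0 6 -66
NEG      → 0 6 66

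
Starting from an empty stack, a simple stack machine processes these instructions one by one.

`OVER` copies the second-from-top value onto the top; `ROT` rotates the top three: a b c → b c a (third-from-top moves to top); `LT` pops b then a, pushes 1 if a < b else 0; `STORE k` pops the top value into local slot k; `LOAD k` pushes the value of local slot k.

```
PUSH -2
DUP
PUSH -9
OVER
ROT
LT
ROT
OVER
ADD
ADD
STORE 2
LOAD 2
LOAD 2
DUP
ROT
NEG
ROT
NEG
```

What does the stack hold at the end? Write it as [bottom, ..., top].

PUSH -2  -2
DUP      -2 -2
PUSH -9  -2 -2 -9
OVER     -2 -2 -9 -2
ROT      -2 -9 -2 -2
LT       -2 -9 0
ROT      -9 0 -2
OVER     -9 0 -2 0
ADD      -9 0 -2
ADD      -9 -2
STORE 2  -9
LOAD 2   -9 -2
LOAD 2   -9 -2 -2
DUP      -9 -2 -2 -2
ROT      -9 -2 -2 -2
NEG      -9 -2 -2 2
ROT      -9 -2 2 -2
NEG      -9 -2 2 2

[-9, -2, 2, 2]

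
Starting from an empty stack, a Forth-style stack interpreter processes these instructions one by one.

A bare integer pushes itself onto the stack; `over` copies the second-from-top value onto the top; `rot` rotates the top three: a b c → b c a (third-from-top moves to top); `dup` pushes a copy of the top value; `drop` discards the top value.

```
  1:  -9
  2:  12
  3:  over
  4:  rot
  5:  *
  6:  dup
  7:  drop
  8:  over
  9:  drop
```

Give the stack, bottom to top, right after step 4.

-9   -> -9
12   -> -9 12
over -> -9 12 -9
rot  -> 12 -9 -9

[12, -9, -9]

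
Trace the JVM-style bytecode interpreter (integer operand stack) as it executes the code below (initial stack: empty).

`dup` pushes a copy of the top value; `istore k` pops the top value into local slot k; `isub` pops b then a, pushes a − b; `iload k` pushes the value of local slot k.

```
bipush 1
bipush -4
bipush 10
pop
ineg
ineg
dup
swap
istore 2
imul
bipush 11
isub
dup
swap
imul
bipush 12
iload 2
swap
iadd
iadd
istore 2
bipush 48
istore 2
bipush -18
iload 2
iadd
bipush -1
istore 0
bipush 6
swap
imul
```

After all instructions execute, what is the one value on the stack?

180

bipush 1   → [1]
bipush -4  → [1, -4]
bipush 10  → [1, -4, 10]
pop        → [1, -4]
ineg       → [1, 4]
ineg       → [1, -4]
dup        → [1, -4, -4]
swap       → [1, -4, -4]
istore 2   → [1, -4]
imul       → [-4]
bipush 11  → [-4, 11]
isub       → [-15]
dup        → [-15, -15]
swap       → [-15, -15]
imul       → [225]
bipush 12  → [225, 12]
iload 2    → [225, 12, -4]
swap       → [225, -4, 12]
iadd       → [225, 8]
iadd       → [233]
istore 2   → []
bipush 48  → [48]
istore 2   → []
bipush -18 → [-18]
iload 2    → [-18, 48]
iadd       → [30]
bipush -1  → [30, -1]
istore 0   → [30]
bipush 6   → [30, 6]
swap       → [6, 30]
imul       → [180]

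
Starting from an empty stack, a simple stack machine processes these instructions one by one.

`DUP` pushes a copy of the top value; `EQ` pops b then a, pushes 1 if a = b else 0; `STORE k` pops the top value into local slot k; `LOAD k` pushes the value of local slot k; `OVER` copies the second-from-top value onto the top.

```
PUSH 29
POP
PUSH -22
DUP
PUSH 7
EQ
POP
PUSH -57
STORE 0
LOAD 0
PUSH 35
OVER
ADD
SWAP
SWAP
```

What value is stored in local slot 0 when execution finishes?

-57

PUSH 29   29
POP       (empty)
PUSH -22  -22
DUP       -22 -22
PUSH 7    -22 -22 7
EQ        -22 0
POP       -22
PUSH -57  -22 -57
STORE 0   -22
LOAD 0    -22 -57
PUSH 35   -22 -57 35
OVER      -22 -57 35 -57
ADD       -22 -57 -22
SWAP      -22 -22 -57
SWAP      -22 -57 -22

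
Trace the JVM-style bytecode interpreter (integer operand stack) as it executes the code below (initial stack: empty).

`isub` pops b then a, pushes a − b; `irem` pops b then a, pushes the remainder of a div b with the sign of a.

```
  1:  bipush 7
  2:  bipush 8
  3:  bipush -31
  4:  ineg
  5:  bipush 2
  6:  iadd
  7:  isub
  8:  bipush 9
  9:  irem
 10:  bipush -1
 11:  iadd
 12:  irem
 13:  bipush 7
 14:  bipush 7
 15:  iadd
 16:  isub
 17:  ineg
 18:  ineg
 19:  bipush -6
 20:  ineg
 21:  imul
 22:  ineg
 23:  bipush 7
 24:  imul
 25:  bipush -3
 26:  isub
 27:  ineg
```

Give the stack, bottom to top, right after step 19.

bipush 7   → 7
bipush 8   → 7 8
bipush -31 → 7 8 -31
ineg       → 7 8 31
bipush 2   → 7 8 31 2
iadd       → 7 8 33
isub       → 7 -25
bipush 9   → 7 -25 9
irem       → 7 -7
bipush -1  → 7 -7 -1
iadd       → 7 -8
irem       → 7
bipush 7   → 7 7
bipush 7   → 7 7 7
iadd       → 7 14
isub       → -7
ineg       → 7
ineg       → -7
bipush -6  → -7 -6

[-7, -6]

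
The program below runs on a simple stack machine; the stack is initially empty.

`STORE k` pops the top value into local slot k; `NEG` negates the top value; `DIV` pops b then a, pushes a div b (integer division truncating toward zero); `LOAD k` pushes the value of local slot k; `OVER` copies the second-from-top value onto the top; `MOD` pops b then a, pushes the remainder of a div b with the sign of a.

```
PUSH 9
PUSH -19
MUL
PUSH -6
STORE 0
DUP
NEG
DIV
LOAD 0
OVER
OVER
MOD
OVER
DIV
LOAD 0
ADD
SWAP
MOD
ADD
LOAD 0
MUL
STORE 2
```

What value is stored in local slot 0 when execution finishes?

-6

PUSH 9   : 9
PUSH -19 : 9 -19
MUL      : -171
PUSH -6  : -171 -6
STORE 0  : -171
DUP      : -171 -171
NEG      : -171 171
DIV      : -1
LOAD 0   : -1 -6
OVER     : -1 -6 -1
OVER     : -1 -6 -1 -6
MOD      : -1 -6 -1
OVER     : -1 -6 -1 -6
DIV      : -1 -6 0
LOAD 0   : -1 -6 0 -6
ADD      : -1 -6 -6
SWAP     : -1 -6 -6
MOD      : -1 0
ADD      : -1
LOAD 0   : -1 -6
MUL      : 6
STORE 2  : (empty)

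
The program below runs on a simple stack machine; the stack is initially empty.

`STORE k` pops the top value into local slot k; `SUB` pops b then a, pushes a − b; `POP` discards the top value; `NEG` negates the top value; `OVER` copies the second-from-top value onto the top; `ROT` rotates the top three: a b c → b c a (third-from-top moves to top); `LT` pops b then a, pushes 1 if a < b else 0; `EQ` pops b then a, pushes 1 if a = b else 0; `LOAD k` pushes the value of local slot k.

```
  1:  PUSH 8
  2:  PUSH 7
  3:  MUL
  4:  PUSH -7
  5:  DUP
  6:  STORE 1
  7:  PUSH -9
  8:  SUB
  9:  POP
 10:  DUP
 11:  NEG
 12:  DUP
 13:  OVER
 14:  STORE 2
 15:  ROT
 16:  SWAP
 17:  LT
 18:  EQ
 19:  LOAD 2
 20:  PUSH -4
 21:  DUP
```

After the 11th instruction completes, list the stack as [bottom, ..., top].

[56, -56]

PUSH 8  : [8]
PUSH 7  : [8, 7]
MUL     : [56]
PUSH -7 : [56, -7]
DUP     : [56, -7, -7]
STORE 1 : [56, -7]
PUSH -9 : [56, -7, -9]
SUB     : [56, 2]
POP     : [56]
DUP     : [56, 56]
NEG     : [56, -56]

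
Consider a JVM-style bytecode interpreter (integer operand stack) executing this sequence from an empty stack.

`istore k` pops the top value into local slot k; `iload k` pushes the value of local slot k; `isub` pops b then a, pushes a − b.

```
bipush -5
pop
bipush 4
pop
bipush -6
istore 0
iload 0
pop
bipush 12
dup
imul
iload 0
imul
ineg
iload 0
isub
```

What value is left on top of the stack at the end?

bipush -5 : -5
pop       : (empty)
bipush 4  : 4
pop       : (empty)
bipush -6 : -6
istore 0  : (empty)
iload 0   : -6
pop       : (empty)
bipush 12 : 12
dup       : 12 12
imul      : 144
iload 0   : 144 -6
imul      : -864
ineg      : 864
iload 0   : 864 -6
isub      : 870

870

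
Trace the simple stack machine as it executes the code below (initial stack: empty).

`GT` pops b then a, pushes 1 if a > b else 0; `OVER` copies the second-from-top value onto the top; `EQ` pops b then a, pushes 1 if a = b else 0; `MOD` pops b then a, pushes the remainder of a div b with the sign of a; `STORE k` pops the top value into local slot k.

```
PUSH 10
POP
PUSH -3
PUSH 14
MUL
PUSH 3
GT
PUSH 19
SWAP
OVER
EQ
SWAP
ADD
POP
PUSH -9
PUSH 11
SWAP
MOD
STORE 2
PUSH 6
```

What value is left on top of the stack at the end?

PUSH 10 → [10]
POP     → []
PUSH -3 → [-3]
PUSH 14 → [-3, 14]
MUL     → [-42]
PUSH 3  → [-42, 3]
GT      → [0]
PUSH 19 → [0, 19]
SWAP    → [19, 0]
OVER    → [19, 0, 19]
EQ      → [19, 0]
SWAP    → [0, 19]
ADD     → [19]
POP     → []
PUSH -9 → [-9]
PUSH 11 → [-9, 11]
SWAP    → [11, -9]
MOD     → [2]
STORE 2 → []
PUSH 6  → [6]

6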